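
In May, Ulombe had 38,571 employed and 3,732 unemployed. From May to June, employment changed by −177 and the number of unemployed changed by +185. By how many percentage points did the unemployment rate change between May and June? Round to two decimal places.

The unemployment rate changed by +0.44 percentage points.

May: labor force = 38,571 + 3,732 = 42,303; u = 3,732/42,303 = 8.82%.
June: labor force = 38,394 + 3,917 = 42,311; u = 3,917/42,311 = 9.26%.
Change = 9.26% − 8.82% = +0.44 pp.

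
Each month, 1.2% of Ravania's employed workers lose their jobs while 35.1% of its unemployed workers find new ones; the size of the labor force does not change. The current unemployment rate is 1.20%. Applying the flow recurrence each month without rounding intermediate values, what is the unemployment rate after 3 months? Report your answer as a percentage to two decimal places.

With a fixed labor force, u_{t+1} = u_t + s·(1−u_t) − f·u_t = u_t·(1−s−f) + s.
Here 1−s−f = 0.637 and s = 0.012.
u_1 = 0.012000 × 0.637 + 0.012 = 0.019644.
u_2 = 0.019644 × 0.637 + 0.012 = 0.024513.
u_3 = 0.024513 × 0.637 + 0.012 = 0.027615.

Unemployment rate after three months ≈ 2.76%.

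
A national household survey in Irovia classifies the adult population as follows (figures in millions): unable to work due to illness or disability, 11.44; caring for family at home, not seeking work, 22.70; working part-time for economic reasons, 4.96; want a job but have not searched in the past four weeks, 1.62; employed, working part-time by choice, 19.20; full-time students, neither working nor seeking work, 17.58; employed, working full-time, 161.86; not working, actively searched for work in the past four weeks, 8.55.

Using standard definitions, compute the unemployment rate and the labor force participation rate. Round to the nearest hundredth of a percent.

Unemployment rate ≈ 4.39%; labor force participation rate ≈ 78.48%.

Employed = 4.96 + 19.20 + 161.86 = 186.02 million (anyone who worked, including part-time for economic reasons, counts as employed).
Unemployed = 8.55 million.
Labor force = 186.02 + 8.55 = 194.57 million.
Not in labor force = 11.44 + 22.70 + 1.62 + 17.58 = 53.34 million (those not working and not actively searching are outside the labor force — including those who want a job but have given up searching).
Civilian working-age population = 194.57 + 53.34 = 247.91 million.
Unemployment rate = 8.55 / 194.57 = 4.39%.
Labor force participation rate = 194.57 / 247.91 = 78.48%.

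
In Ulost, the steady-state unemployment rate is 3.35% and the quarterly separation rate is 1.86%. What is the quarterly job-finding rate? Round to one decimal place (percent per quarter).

From u* = s/(s+f): f = s·(1−u)/u.
f = 1.86 × (1 − 0.0335) / 0.0335 = 1.7977 / 0.0335 ≈ 53.7% per quarter.

Job-finding rate ≈ 53.7% per quarter.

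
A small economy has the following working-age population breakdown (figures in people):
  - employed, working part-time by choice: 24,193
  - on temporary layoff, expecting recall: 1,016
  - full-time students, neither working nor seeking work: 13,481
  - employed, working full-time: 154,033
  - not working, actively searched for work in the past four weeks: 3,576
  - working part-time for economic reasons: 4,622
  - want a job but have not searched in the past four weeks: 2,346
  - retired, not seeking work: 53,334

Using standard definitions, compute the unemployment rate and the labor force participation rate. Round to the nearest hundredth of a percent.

Employed = 24,193 + 154,033 + 4,622 = 182,848 (anyone who worked, including part-time for economic reasons, counts as employed).
Unemployed = 1,016 + 3,576 = 4,592 (jobless and actively searching, or on temporary layoff).
Labor force = 182,848 + 4,592 = 187,440.
Not in labor force = 13,481 + 2,346 + 53,334 = 69,161 (those not working and not actively searching are outside the labor force — including those who want a job but have given up searching).
Civilian working-age population = 187,440 + 69,161 = 256,601.
Unemployment rate = 4,592 / 187,440 = 2.45%.
Labor force participation rate = 187,440 / 256,601 = 73.05%.

Unemployment rate ≈ 2.45%; labor force participation rate ≈ 73.05%.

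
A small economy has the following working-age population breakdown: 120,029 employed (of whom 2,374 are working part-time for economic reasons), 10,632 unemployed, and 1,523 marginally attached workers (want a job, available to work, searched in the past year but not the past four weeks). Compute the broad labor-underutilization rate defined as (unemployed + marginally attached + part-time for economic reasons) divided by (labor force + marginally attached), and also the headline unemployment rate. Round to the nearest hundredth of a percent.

Labor force = 120,029 + 10,632 = 130,661.
Numerator = 10,632 + 1,523 + 2,374 = 14,529.
Denominator = 130,661 + 1,523 = 132,184.
Broad rate = 14,529 / 132,184 = 10.99%.
Headline unemployment rate = 10,632 / 130,661 = 8.14%.

Broad underutilization rate ≈ 10.99%; headline unemployment rate ≈ 8.14%.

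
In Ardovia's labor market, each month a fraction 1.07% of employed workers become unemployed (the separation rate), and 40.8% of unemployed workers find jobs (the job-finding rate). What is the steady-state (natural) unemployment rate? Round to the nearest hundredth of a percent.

At steady state the flows balance: s·E = f·U, so U/(E+U) = s/(s+f).
u* = 1.07 / (1.07 + 40.8) = 1.07 / 41.87 = 2.56%.

Steady-state unemployment rate ≈ 2.56%.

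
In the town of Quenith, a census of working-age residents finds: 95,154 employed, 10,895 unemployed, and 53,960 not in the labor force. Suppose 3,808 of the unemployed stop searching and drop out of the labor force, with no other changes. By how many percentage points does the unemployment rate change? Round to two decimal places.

Initially, labor force = 95,154 + 10,895 = 106,049, so u = 10,895/106,049 = 10.27%.
After the change, unemployed and labor force both fall by 3,808 → E = 95,154, U = 7,087, labor force = 102,241.
New unemployment rate = 7,087 / 102,241 = 6.93%.
Change = 6.93% − 10.27% = −3.34 percentage points.

The unemployment rate changes by −3.34 percentage points.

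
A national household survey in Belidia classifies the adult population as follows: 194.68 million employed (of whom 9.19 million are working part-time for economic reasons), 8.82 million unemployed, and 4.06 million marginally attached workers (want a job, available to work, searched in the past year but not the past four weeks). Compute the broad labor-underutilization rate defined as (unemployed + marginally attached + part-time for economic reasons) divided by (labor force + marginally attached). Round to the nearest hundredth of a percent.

Broad underutilization rate ≈ 10.63%.

Labor force = 194.68 + 8.82 = 203.50 million.
Numerator = 8.82 + 4.06 + 9.19 = 22.07 million.
Denominator = 203.50 + 4.06 = 207.56 million.
Broad rate = 22.07 / 207.56 = 10.63%.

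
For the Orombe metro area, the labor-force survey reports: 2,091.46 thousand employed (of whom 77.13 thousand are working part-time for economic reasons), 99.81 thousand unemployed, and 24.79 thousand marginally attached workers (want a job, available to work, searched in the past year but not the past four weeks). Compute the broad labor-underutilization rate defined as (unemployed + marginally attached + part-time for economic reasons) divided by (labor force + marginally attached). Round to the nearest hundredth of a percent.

Labor force = 2,091.46 + 99.81 = 2,191.27 thousand.
Numerator = 99.81 + 24.79 + 77.13 = 201.73 thousand.
Denominator = 2,191.27 + 24.79 = 2,216.06 thousand.
Broad rate = 201.73 / 2,216.06 = 9.10%.

Broad underutilization rate ≈ 9.10%.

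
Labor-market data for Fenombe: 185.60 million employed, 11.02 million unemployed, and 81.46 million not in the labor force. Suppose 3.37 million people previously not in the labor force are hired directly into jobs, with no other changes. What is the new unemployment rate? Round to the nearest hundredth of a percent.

New unemployment rate ≈ 5.51%.

Initially, labor force = 185.60 + 11.02 = 196.62 million, so u = 11.02/196.62 = 5.60%.
After the change, employed and labor force both rise by 3.37; unemployed unchanged → E = 188.97, U = 11.02, labor force = 199.99 million.
New unemployment rate = 11.02 / 199.99 = 5.51%.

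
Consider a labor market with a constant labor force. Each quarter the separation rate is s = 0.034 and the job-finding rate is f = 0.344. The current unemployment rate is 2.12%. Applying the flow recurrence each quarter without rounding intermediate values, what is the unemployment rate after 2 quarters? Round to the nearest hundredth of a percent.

Unemployment rate after two quarters ≈ 6.33%.

With a fixed labor force, u_{t+1} = u_t + s·(1−u_t) − f·u_t = u_t·(1−s−f) + s.
Here 1−s−f = 0.622 and s = 0.034.
u_1 = 0.021200 × 0.622 + 0.034 = 0.047186.
u_2 = 0.047186 × 0.622 + 0.034 = 0.063350.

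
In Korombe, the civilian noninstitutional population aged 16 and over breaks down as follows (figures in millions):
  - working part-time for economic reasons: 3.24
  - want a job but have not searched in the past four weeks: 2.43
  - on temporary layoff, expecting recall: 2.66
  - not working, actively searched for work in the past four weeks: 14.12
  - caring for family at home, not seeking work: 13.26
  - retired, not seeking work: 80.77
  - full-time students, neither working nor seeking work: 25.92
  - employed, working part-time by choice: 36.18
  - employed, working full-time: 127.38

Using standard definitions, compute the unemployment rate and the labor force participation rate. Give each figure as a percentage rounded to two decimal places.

Unemployment rate ≈ 9.14%; labor force participation rate ≈ 60.00%.

Employed = 3.24 + 36.18 + 127.38 = 166.80 million (anyone who worked, including part-time for economic reasons, counts as employed).
Unemployed = 2.66 + 14.12 = 16.78 million (jobless and actively searching, or on temporary layoff).
Labor force = 166.80 + 16.78 = 183.58 million.
Not in labor force = 2.43 + 13.26 + 80.77 + 25.92 = 122.38 million (those not working and not actively searching are outside the labor force — including those who want a job but have given up searching).
Civilian working-age population = 183.58 + 122.38 = 305.96 million.
Unemployment rate = 16.78 / 183.58 = 9.14%.
Labor force participation rate = 183.58 / 305.96 = 60.00%.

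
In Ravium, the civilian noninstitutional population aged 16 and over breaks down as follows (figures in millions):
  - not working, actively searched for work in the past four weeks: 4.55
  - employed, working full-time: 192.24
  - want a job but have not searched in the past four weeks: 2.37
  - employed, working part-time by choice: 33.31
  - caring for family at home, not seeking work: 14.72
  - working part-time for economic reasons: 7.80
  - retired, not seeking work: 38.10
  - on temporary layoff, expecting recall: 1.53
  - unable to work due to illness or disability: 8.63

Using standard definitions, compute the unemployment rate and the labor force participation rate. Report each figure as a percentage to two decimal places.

Unemployment rate ≈ 2.54%; labor force participation rate ≈ 78.95%.

Employed = 192.24 + 33.31 + 7.80 = 233.35 million (anyone who worked, including part-time for economic reasons, counts as employed).
Unemployed = 4.55 + 1.53 = 6.08 million (jobless and actively searching, or on temporary layoff).
Labor force = 233.35 + 6.08 = 239.43 million.
Not in labor force = 2.37 + 14.72 + 38.10 + 8.63 = 63.82 million (those not working and not actively searching are outside the labor force — including those who want a job but have given up searching).
Civilian working-age population = 239.43 + 63.82 = 303.25 million.
Unemployment rate = 6.08 / 239.43 = 2.54%.
Labor force participation rate = 239.43 / 303.25 = 78.95%.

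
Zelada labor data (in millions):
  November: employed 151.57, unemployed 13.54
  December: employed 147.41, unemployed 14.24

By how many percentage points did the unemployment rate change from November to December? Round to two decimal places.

November: labor force = 151.57 + 13.54 = 165.11; u = 13.54/165.11 = 8.20%.
December: labor force = 147.41 + 14.24 = 161.65; u = 14.24/161.65 = 8.81%.
Change = 8.81% − 8.20% = +0.61 pp.

The unemployment rate changed by +0.61 percentage points.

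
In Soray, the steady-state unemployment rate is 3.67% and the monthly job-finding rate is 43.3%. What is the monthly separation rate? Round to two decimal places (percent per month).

Separation rate ≈ 1.65% per month.

From u* = s/(s+f): s = u·f/(1−u).
s = 0.0367 × 43.3 / (1 − 0.0367) = 1.5891 / 0.9633 ≈ 1.65% per month.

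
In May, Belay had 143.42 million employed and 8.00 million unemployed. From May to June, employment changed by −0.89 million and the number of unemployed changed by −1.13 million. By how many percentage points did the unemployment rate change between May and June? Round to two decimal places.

The unemployment rate changed by −0.68 percentage points.

May: labor force = 143.42 + 8.00 = 151.42; u = 8.00/151.42 = 5.28%.
June: labor force = 142.53 + 6.87 = 149.40; u = 6.87/149.40 = 4.60%.
Change = 4.60% − 5.28% = −0.68 pp.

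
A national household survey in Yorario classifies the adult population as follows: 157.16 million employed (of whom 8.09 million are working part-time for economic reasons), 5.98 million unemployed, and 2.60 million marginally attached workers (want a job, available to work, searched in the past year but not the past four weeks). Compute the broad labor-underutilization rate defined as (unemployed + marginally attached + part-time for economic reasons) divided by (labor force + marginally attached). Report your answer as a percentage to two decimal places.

Broad underutilization rate ≈ 10.06%.

Labor force = 157.16 + 5.98 = 163.14 million.
Numerator = 5.98 + 2.60 + 8.09 = 16.67 million.
Denominator = 163.14 + 2.60 = 165.74 million.
Broad rate = 16.67 / 165.74 = 10.06%.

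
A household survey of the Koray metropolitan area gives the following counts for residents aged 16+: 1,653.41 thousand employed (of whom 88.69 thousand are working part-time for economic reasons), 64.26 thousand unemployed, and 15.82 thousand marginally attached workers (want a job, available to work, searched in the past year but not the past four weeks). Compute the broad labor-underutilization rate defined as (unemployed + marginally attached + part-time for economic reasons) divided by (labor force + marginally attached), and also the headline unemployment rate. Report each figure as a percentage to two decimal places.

Broad underutilization rate ≈ 9.74%; headline unemployment rate ≈ 3.74%.

Labor force = 1,653.41 + 64.26 = 1,717.67 thousand.
Numerator = 64.26 + 15.82 + 88.69 = 168.77 thousand.
Denominator = 1,717.67 + 15.82 = 1,733.49 thousand.
Broad rate = 168.77 / 1,733.49 = 9.74%.
Headline unemployment rate = 64.26 / 1,717.67 = 3.74%.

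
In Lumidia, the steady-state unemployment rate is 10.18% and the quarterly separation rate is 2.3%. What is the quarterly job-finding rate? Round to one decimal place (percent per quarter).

Job-finding rate ≈ 20.3% per quarter.

From u* = s/(s+f): f = s·(1−u)/u.
f = 2.3 × (1 − 0.1018) / 0.1018 = 2.0659 / 0.1018 ≈ 20.3% per quarter.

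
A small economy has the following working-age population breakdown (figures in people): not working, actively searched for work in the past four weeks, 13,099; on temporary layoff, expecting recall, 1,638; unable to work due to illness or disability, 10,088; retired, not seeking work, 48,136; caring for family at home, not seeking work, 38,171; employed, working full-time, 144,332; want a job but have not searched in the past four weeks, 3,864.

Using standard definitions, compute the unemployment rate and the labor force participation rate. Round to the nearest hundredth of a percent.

Unemployment rate ≈ 9.26%; labor force participation rate ≈ 61.34%.

Employed = 144,332.
Unemployed = 13,099 + 1,638 = 14,737 (jobless and actively searching, or on temporary layoff).
Labor force = 144,332 + 14,737 = 159,069.
Not in labor force = 10,088 + 48,136 + 38,171 + 3,864 = 100,259 (those not working and not actively searching are outside the labor force — including those who want a job but have given up searching).
Civilian working-age population = 159,069 + 100,259 = 259,328.
Unemployment rate = 14,737 / 159,069 = 9.26%.
Labor force participation rate = 159,069 / 259,328 = 61.34%.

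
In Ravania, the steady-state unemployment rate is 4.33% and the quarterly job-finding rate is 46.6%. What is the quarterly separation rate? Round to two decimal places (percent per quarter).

Separation rate ≈ 2.11% per quarter.

From u* = s/(s+f): s = u·f/(1−u).
s = 0.0433 × 46.6 / (1 − 0.0433) = 2.0178 / 0.9567 ≈ 2.11% per quarter.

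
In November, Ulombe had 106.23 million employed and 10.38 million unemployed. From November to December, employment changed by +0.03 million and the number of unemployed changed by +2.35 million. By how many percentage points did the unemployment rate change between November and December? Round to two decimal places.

November: labor force = 106.23 + 10.38 = 116.61; u = 10.38/116.61 = 8.90%.
December: labor force = 106.26 + 12.73 = 118.99; u = 12.73/118.99 = 10.70%.
Change = 10.70% − 8.90% = +1.80 pp.

The unemployment rate changed by +1.80 percentage points.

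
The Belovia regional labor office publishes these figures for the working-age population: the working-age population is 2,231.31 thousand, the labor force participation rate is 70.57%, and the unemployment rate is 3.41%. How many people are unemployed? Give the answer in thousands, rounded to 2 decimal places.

Labor force = 0.7057 × 2,231.31 = 1,574.64 thousand.
Unemployed = 0.0341 × 1,574.64 ≈ 53.70 thousand.

About 53.70 thousand are unemployed.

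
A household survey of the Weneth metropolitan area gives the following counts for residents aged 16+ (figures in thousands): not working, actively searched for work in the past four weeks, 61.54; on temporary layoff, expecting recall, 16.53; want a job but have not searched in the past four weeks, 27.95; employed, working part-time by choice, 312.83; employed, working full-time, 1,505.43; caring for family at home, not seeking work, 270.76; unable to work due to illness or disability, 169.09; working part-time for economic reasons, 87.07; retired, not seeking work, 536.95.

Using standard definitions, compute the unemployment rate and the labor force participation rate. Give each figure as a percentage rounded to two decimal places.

Unemployment rate ≈ 3.94%; labor force participation rate ≈ 66.38%.

Employed = 312.83 + 1,505.43 + 87.07 = 1,905.33 thousand (anyone who worked, including part-time for economic reasons, counts as employed).
Unemployed = 61.54 + 16.53 = 78.07 thousand (jobless and actively searching, or on temporary layoff).
Labor force = 1,905.33 + 78.07 = 1,983.40 thousand.
Not in labor force = 27.95 + 270.76 + 169.09 + 536.95 = 1,004.75 thousand (those not working and not actively searching are outside the labor force — including those who want a job but have given up searching).
Civilian working-age population = 1,983.40 + 1,004.75 = 2,988.15 thousand.
Unemployment rate = 78.07 / 1,983.40 = 3.94%.
Labor force participation rate = 1,983.40 / 2,988.15 = 66.38%.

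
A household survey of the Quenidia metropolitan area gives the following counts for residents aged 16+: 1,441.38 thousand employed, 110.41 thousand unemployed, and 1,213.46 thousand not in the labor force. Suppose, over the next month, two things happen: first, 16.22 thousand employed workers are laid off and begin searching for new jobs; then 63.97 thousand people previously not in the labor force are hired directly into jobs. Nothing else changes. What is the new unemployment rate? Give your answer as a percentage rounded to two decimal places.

Initially, labor force = 1,441.38 + 110.41 = 1,551.79 thousand, so u = 110.41/1,551.79 = 7.12%.
After the first change, employed falls and unemployed rises by 16.22; labor force unchanged → E = 1,425.16, U = 126.63, labor force = 1,551.79 thousand.
After the second change, employed and labor force both rise by 63.97; unemployed unchanged → E = 1,489.13, U = 126.63, labor force = 1,615.76 thousand.
New unemployment rate = 126.63 / 1,615.76 = 7.84%.

New unemployment rate ≈ 7.84%.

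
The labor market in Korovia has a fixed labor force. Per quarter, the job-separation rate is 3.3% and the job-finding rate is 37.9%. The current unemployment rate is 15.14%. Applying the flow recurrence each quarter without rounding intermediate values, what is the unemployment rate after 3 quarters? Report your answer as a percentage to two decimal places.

Unemployment rate after three quarters ≈ 9.46%.

With a fixed labor force, u_{t+1} = u_t + s·(1−u_t) − f·u_t = u_t·(1−s−f) + s.
Here 1−s−f = 0.588 and s = 0.033.
u_1 = 0.151400 × 0.588 + 0.033 = 0.122023.
u_2 = 0.122023 × 0.588 + 0.033 = 0.104750.
u_3 = 0.104750 × 0.588 + 0.033 = 0.094593.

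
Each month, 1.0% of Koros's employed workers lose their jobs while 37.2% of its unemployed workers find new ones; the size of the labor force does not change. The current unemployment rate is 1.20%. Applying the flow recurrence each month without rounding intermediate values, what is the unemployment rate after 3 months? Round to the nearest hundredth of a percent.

With a fixed labor force, u_{t+1} = u_t + s·(1−u_t) − f·u_t = u_t·(1−s−f) + s.
Here 1−s−f = 0.618 and s = 0.010.
u_1 = 0.012000 × 0.618 + 0.010 = 0.017416.
u_2 = 0.017416 × 0.618 + 0.010 = 0.020763.
u_3 = 0.020763 × 0.618 + 0.010 = 0.022832.

Unemployment rate after three months ≈ 2.28%.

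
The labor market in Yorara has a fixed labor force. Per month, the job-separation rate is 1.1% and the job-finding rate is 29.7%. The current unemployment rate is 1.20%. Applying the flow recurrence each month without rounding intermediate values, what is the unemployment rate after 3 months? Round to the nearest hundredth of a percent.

With a fixed labor force, u_{t+1} = u_t + s·(1−u_t) − f·u_t = u_t·(1−s−f) + s.
Here 1−s−f = 0.692 and s = 0.011.
u_1 = 0.012000 × 0.692 + 0.011 = 0.019304.
u_2 = 0.019304 × 0.692 + 0.011 = 0.024358.
u_3 = 0.024358 × 0.692 + 0.011 = 0.027856.

Unemployment rate after three months ≈ 2.79%.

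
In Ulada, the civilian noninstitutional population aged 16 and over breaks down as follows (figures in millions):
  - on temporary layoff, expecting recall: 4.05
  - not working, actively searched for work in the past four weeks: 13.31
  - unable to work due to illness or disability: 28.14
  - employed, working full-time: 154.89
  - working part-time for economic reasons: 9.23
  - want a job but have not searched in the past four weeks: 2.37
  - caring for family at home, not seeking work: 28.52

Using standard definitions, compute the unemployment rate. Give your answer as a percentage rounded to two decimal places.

Unemployment rate ≈ 9.57%.

Employed = 154.89 + 9.23 = 164.12 million (anyone who worked, including part-time for economic reasons, counts as employed).
Unemployed = 4.05 + 13.31 = 17.36 million (jobless and actively searching, or on temporary layoff).
Labor force = 164.12 + 17.36 = 181.48 million.
Unemployment rate = 17.36 / 181.48 = 9.57%.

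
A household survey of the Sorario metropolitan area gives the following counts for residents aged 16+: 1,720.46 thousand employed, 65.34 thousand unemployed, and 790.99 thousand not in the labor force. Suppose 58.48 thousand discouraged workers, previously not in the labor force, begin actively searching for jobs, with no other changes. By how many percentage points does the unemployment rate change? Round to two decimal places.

The unemployment rate changes by +3.05 percentage points.

Initially, labor force = 1,720.46 + 65.34 = 1,785.80 thousand, so u = 65.34/1,785.80 = 3.66%.
After the change, unemployed and labor force both rise by 58.48 → E = 1,720.46, U = 123.82, labor force = 1,844.28 thousand.
New unemployment rate = 123.82 / 1,844.28 = 6.71%.
Change = 6.71% − 3.66% = +3.05 percentage points.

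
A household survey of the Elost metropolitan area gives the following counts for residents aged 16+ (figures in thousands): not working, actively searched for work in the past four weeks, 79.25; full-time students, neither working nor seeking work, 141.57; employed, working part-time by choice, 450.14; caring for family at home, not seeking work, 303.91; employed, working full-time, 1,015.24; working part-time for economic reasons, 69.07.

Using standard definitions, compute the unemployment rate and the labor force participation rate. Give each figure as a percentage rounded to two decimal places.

Employed = 450.14 + 1,015.24 + 69.07 = 1,534.45 thousand (anyone who worked, including part-time for economic reasons, counts as employed).
Unemployed = 79.25 thousand.
Labor force = 1,534.45 + 79.25 = 1,613.70 thousand.
Not in labor force = 141.57 + 303.91 = 445.48 thousand (those not working and not actively searching are outside the labor force).
Civilian working-age population = 1,613.70 + 445.48 = 2,059.18 thousand.
Unemployment rate = 79.25 / 1,613.70 = 4.91%.
Labor force participation rate = 1,613.70 / 2,059.18 = 78.37%.

Unemployment rate ≈ 4.91%; labor force participation rate ≈ 78.37%.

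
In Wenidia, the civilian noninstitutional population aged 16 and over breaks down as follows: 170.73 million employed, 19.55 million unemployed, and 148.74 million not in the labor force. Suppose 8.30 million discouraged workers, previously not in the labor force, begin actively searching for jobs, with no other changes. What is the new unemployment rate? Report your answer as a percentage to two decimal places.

Initially, labor force = 170.73 + 19.55 = 190.28 million, so u = 19.55/190.28 = 10.27%.
After the change, unemployed and labor force both rise by 8.30 → E = 170.73, U = 27.85, labor force = 198.58 million.
New unemployment rate = 27.85 / 198.58 = 14.02%.

New unemployment rate ≈ 14.02%.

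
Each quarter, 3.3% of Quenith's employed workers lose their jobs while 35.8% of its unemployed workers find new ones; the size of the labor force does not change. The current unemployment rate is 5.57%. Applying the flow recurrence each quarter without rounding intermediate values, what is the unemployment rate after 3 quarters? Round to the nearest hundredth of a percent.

Unemployment rate after three quarters ≈ 7.79%.

With a fixed labor force, u_{t+1} = u_t + s·(1−u_t) − f·u_t = u_t·(1−s−f) + s.
Here 1−s−f = 0.609 and s = 0.033.
u_1 = 0.055700 × 0.609 + 0.033 = 0.066921.
u_2 = 0.066921 × 0.609 + 0.033 = 0.073755.
u_3 = 0.073755 × 0.609 + 0.033 = 0.077917.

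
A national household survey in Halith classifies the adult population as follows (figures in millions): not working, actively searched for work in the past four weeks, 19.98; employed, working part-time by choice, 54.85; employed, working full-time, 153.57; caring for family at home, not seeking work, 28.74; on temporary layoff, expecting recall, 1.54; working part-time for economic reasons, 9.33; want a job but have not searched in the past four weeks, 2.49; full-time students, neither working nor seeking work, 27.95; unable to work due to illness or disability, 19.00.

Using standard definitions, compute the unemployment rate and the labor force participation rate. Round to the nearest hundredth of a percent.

Employed = 54.85 + 153.57 + 9.33 = 217.75 million (anyone who worked, including part-time for economic reasons, counts as employed).
Unemployed = 19.98 + 1.54 = 21.52 million (jobless and actively searching, or on temporary layoff).
Labor force = 217.75 + 21.52 = 239.27 million.
Not in labor force = 28.74 + 2.49 + 27.95 + 19.00 = 78.18 million (those not working and not actively searching are outside the labor force — including those who want a job but have given up searching).
Civilian working-age population = 239.27 + 78.18 = 317.45 million.
Unemployment rate = 21.52 / 239.27 = 8.99%.
Labor force participation rate = 239.27 / 317.45 = 75.37%.

Unemployment rate ≈ 8.99%; labor force participation rate ≈ 75.37%.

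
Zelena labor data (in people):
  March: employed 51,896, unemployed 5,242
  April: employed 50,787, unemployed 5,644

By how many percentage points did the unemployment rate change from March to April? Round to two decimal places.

The unemployment rate changed by +0.83 percentage points.

March: labor force = 51,896 + 5,242 = 57,138; u = 5,242/57,138 = 9.17%.
April: labor force = 50,787 + 5,644 = 56,431; u = 5,644/56,431 = 10.00%.
Change = 10.00% − 9.17% = +0.83 pp.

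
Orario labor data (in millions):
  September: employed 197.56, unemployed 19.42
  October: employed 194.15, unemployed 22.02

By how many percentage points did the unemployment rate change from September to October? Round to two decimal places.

The unemployment rate changed by +1.24 percentage points.

September: labor force = 197.56 + 19.42 = 216.98; u = 19.42/216.98 = 8.95%.
October: labor force = 194.15 + 22.02 = 216.17; u = 22.02/216.17 = 10.19%.
Change = 10.19% − 8.95% = +1.24 pp.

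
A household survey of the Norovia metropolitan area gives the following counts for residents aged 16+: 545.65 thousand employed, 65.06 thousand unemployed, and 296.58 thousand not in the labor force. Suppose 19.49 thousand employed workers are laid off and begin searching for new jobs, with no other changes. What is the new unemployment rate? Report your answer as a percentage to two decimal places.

Initially, labor force = 545.65 + 65.06 = 610.71 thousand, so u = 65.06/610.71 = 10.65%.
After the change, employed falls and unemployed rises by 19.49; labor force unchanged → E = 526.16, U = 84.55, labor force = 610.71 thousand.
New unemployment rate = 84.55 / 610.71 = 13.84%.

New unemployment rate ≈ 13.84%.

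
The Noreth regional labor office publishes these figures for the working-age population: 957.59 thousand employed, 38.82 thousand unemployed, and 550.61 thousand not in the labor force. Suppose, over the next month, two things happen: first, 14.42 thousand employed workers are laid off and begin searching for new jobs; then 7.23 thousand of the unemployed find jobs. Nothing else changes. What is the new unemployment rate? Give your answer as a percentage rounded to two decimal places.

Initially, labor force = 957.59 + 38.82 = 996.41 thousand, so u = 38.82/996.41 = 3.90%.
After the first change, employed falls and unemployed rises by 14.42; labor force unchanged → E = 943.17, U = 53.24, labor force = 996.41 thousand.
After the second change, unemployed falls and employed rises by 7.23; labor force unchanged → E = 950.40, U = 46.01, labor force = 996.41 thousand.
New unemployment rate = 46.01 / 996.41 = 4.62%.

New unemployment rate ≈ 4.62%.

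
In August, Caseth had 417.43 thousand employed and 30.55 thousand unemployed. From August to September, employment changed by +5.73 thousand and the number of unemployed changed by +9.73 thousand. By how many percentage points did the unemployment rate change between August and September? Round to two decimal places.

The unemployment rate changed by +1.87 percentage points.

August: labor force = 417.43 + 30.55 = 447.98; u = 30.55/447.98 = 6.82%.
September: labor force = 423.16 + 40.28 = 463.44; u = 40.28/463.44 = 8.69%.
Change = 8.69% − 6.82% = +1.87 pp.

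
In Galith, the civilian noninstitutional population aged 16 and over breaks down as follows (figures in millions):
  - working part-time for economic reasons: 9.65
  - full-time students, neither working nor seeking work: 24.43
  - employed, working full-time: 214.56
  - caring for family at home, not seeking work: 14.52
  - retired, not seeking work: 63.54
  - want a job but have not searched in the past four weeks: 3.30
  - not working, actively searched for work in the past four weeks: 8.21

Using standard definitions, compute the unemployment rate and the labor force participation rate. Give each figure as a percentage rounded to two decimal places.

Unemployment rate ≈ 3.53%; labor force participation rate ≈ 68.72%.

Employed = 9.65 + 214.56 = 224.21 million (anyone who worked, including part-time for economic reasons, counts as employed).
Unemployed = 8.21 million.
Labor force = 224.21 + 8.21 = 232.42 million.
Not in labor force = 24.43 + 14.52 + 63.54 + 3.30 = 105.79 million (those not working and not actively searching are outside the labor force — including those who want a job but have given up searching).
Civilian working-age population = 232.42 + 105.79 = 338.21 million.
Unemployment rate = 8.21 / 232.42 = 3.53%.
Labor force participation rate = 232.42 / 338.21 = 68.72%.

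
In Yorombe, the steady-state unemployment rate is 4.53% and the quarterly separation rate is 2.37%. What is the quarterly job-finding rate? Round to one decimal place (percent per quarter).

From u* = s/(s+f): f = s·(1−u)/u.
f = 2.37 × (1 − 0.0453) / 0.0453 = 2.2626 / 0.0453 ≈ 49.9% per quarter.

Job-finding rate ≈ 49.9% per quarter.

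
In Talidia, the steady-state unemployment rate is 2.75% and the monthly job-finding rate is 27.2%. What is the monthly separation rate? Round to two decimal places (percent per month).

Separation rate ≈ 0.77% per month.

From u* = s/(s+f): s = u·f/(1−u).
s = 0.0275 × 27.2 / (1 − 0.0275) = 0.7480 / 0.9725 ≈ 0.77% per month.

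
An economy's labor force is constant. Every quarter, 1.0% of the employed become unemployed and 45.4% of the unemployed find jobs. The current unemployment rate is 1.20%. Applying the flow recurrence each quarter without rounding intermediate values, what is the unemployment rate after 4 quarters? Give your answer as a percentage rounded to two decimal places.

With a fixed labor force, u_{t+1} = u_t + s·(1−u_t) − f·u_t = u_t·(1−s−f) + s.
Here 1−s−f = 0.536 and s = 0.010.
u_1 = 0.012000 × 0.536 + 0.010 = 0.016432.
u_2 = 0.016432 × 0.536 + 0.010 = 0.018808.
u_3 = 0.018808 × 0.536 + 0.010 = 0.020081.
u_4 = 0.020081 × 0.536 + 0.010 = 0.020763.

Unemployment rate after four quarters ≈ 2.08%.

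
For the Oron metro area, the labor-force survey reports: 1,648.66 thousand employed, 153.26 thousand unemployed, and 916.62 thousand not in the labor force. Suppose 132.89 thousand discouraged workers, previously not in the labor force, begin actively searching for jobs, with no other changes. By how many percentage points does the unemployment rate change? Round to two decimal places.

Initially, labor force = 1,648.66 + 153.26 = 1,801.92 thousand, so u = 153.26/1,801.92 = 8.51%.
After the change, unemployed and labor force both rise by 132.89 → E = 1,648.66, U = 286.15, labor force = 1,934.81 thousand.
New unemployment rate = 286.15 / 1,934.81 = 14.79%.
Change = 14.79% − 8.51% = +6.28 percentage points.

The unemployment rate changes by +6.28 percentage points.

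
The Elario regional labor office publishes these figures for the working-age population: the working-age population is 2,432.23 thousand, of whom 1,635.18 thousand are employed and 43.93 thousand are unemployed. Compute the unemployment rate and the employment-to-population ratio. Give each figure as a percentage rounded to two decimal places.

Unemployment rate ≈ 2.62%; employment-population ratio ≈ 67.23%.

Labor force = employed + unemployed = 1,635.18 + 43.93 = 1,679.11 thousand.
Unemployment rate = 43.93 / 1,679.11 = 2.62%.
Employment-population ratio = 1,635.18 / 2,432.23 = 67.23%.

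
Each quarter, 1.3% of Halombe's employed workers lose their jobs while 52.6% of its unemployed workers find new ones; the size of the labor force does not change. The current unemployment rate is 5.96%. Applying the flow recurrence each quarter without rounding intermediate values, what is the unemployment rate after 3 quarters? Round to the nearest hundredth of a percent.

With a fixed labor force, u_{t+1} = u_t + s·(1−u_t) − f·u_t = u_t·(1−s−f) + s.
Here 1−s−f = 0.461 and s = 0.013.
u_1 = 0.059600 × 0.461 + 0.013 = 0.040476.
u_2 = 0.040476 × 0.461 + 0.013 = 0.031659.
u_3 = 0.031659 × 0.461 + 0.013 = 0.027595.

Unemployment rate after three quarters ≈ 2.76%.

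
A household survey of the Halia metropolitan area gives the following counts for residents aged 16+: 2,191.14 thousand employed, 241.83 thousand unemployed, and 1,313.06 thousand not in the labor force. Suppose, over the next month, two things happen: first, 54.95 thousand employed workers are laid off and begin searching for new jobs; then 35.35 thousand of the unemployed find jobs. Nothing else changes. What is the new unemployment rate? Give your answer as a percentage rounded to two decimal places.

Initially, labor force = 2,191.14 + 241.83 = 2,432.97 thousand, so u = 241.83/2,432.97 = 9.94%.
After the first change, employed falls and unemployed rises by 54.95; labor force unchanged → E = 2,136.19, U = 296.78, labor force = 2,432.97 thousand.
After the second change, unemployed falls and employed rises by 35.35; labor force unchanged → E = 2,171.54, U = 261.43, labor force = 2,432.97 thousand.
New unemployment rate = 261.43 / 2,432.97 = 10.75%.

New unemployment rate ≈ 10.75%.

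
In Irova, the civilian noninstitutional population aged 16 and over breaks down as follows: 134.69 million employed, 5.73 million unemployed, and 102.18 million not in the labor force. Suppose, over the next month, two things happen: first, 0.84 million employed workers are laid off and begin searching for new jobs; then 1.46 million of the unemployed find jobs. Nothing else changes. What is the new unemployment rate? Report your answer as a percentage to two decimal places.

Initially, labor force = 134.69 + 5.73 = 140.42 million, so u = 5.73/140.42 = 4.08%.
After the first change, employed falls and unemployed rises by 0.84; labor force unchanged → E = 133.85, U = 6.57, labor force = 140.42 million.
After the second change, unemployed falls and employed rises by 1.46; labor force unchanged → E = 135.31, U = 5.11, labor force = 140.42 million.
New unemployment rate = 5.11 / 140.42 = 3.64%.

New unemployment rate ≈ 3.64%.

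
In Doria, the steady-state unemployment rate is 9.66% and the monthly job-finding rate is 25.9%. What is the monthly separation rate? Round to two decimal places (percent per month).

From u* = s/(s+f): s = u·f/(1−u).
s = 0.0966 × 25.9 / (1 − 0.0966) = 2.5019 / 0.9034 ≈ 2.77% per month.

Separation rate ≈ 2.77% per month.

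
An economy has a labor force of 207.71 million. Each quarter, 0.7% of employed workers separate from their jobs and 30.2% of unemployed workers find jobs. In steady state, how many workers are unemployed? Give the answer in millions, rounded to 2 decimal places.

Steady-state unemployment rate u* = s/(s+f) = 0.7/(0.7+30.2) = 0.022654.
Unemployed = u* × labor force = 0.022654 × 207.71 ≈ 4.71 million.

About 4.71 million are unemployed in steady state.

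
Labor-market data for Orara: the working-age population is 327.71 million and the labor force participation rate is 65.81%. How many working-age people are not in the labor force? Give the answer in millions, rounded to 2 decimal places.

About 112.04 million are not in the labor force.

Share not in the labor force = 1 − 0.6581 = 0.3419.
Not in labor force = 0.3419 × 327.71 ≈ 112.04 million.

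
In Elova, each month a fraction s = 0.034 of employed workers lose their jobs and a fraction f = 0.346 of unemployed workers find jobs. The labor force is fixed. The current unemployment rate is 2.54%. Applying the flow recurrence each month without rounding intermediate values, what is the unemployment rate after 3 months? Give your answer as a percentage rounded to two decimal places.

With a fixed labor force, u_{t+1} = u_t + s·(1−u_t) − f·u_t = u_t·(1−s−f) + s.
Here 1−s−f = 0.620 and s = 0.034.
u_1 = 0.025400 × 0.620 + 0.034 = 0.049748.
u_2 = 0.049748 × 0.620 + 0.034 = 0.064844.
u_3 = 0.064844 × 0.620 + 0.034 = 0.074203.

Unemployment rate after three months ≈ 7.42%.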